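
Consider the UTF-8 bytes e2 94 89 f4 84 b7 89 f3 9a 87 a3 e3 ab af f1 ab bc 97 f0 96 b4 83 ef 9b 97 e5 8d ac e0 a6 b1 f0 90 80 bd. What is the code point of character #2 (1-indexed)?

Offset 0: leading byte 0xE2 = 11100010 → 3-byte char #1 = E2 94 89.
Offset 3: leading byte 0xF4 = 11110100 → 4-byte char #2 = F4 84 B7 89.
Leading byte 0xF4 = 11110100 matches 11110xxx → 4-byte sequence.
Byte 1: 0xF4 = 11110100, payload 100 (3 bits).
Byte 2: 0x84 = 10000100 (10xxxxxx ✓), payload 000100.
Byte 3: 0xB7 = 10110111 (10xxxxxx ✓), payload 110111.
Byte 4: 0x89 = 10001001 (10xxxxxx ✓), payload 001001.
Concatenate: 100000100110111001001 = 0x104DC9 (21 bits → U+104DC9).

U+104DC9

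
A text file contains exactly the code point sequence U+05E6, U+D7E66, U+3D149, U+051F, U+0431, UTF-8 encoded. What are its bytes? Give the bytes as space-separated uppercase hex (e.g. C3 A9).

U+05E6: 2-byte form → D7 A6.
U+D7E66: 4-byte form → F3 97 B9 A6.
U+3D149: 4-byte form → F0 BD 85 89.
U+051F: 2-byte form → D4 9F.
U+0431: 2-byte form → D0 B1.
Concatenated (14 bytes): D7 A6 F3 97 B9 A6 F0 BD 85 89 D4 9F D0 B1.

D7 A6 F3 97 B9 A6 F0 BD 85 89 D4 9F D0 B1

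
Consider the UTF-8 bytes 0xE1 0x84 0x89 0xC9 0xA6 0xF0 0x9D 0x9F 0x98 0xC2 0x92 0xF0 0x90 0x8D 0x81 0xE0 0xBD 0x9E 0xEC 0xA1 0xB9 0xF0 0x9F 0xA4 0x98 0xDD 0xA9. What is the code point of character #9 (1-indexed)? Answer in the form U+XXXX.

U+0769

Offset 0: leading byte 0xE1 = 11100001 → 3-byte char #1 = E1 84 89.
Offset 3: leading byte 0xC9 = 11001001 → 2-byte char #2 = C9 A6.
Offset 5: leading byte 0xF0 = 11110000 → 4-byte char #3 = F0 9D 9F 98.
Offset 9: leading byte 0xC2 = 11000010 → 2-byte char #4 = C2 92.
Offset 11: leading byte 0xF0 = 11110000 → 4-byte char #5 = F0 90 8D 81.
Offset 15: leading byte 0xE0 = 11100000 → 3-byte char #6 = E0 BD 9E.
Offset 18: leading byte 0xEC = 11101100 → 3-byte char #7 = EC A1 B9.
Offset 21: leading byte 0xF0 = 11110000 → 4-byte char #8 = F0 9F A4 98.
Offset 25: leading byte 0xDD = 11011101 → 2-byte char #9 = DD A9.
Leading byte 0xDD = 11011101 matches 110xxxxx → 2-byte sequence.
Byte 1: 0xDD = 11011101, payload 11101 (5 bits).
Byte 2: 0xA9 = 10101001 (10xxxxxx ✓), payload 101001.
Concatenate: 11101101001 = 0x769 (11 bits → U+0769).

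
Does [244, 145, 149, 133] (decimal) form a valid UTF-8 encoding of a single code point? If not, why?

invalid (encodes a value above U+10FFFF)

Leading byte 0xF4 = 11110100 → 4-byte form.
Payload = 0x111545, which exceeds U+10FFFF, the maximum Unicode code point. (Leading bytes F5–FF, or F4 followed by ≥ 0x90, are invalid.)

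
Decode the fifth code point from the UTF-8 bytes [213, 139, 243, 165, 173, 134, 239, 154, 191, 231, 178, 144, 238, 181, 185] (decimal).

Offset 0: leading byte 0xD5 = 11010101 → 2-byte char #1 = D5 8B.
Offset 2: leading byte 0xF3 = 11110011 → 4-byte char #2 = F3 A5 AD 86.
Offset 6: leading byte 0xEF = 11101111 → 3-byte char #3 = EF 9A BF.
Offset 9: leading byte 0xE7 = 11100111 → 3-byte char #4 = E7 B2 90.
Offset 12: leading byte 0xEE = 11101110 → 3-byte char #5 = EE B5 B9.
Leading byte 0xEE = 11101110 matches 1110xxxx → 3-byte sequence.
Byte 1: 0xEE = 11101110, payload 1110 (4 bits).
Byte 2: 0xB5 = 10110101 (10xxxxxx ✓), payload 110101.
Byte 3: 0xB9 = 10111001 (10xxxxxx ✓), payload 111001.
Concatenate: 1110110101111001 = 0xED79 (16 bits → U+ED79).

U+ED79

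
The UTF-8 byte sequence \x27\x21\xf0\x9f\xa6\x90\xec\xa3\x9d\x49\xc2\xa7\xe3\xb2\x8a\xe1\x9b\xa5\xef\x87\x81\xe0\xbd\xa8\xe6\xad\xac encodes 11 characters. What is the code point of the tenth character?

Offset 0: leading byte 0x27 = 00100111 → 1-byte char #1 = 27.
Offset 1: leading byte 0x21 = 00100001 → 1-byte char #2 = 21.
Offset 2: leading byte 0xF0 = 11110000 → 4-byte char #3 = F0 9F A6 90.
Offset 6: leading byte 0xEC = 11101100 → 3-byte char #4 = EC A3 9D.
Offset 9: leading byte 0x49 = 01001001 → 1-byte char #5 = 49.
Offset 10: leading byte 0xC2 = 11000010 → 2-byte char #6 = C2 A7.
Offset 12: leading byte 0xE3 = 11100011 → 3-byte char #7 = E3 B2 8A.
Offset 15: leading byte 0xE1 = 11100001 → 3-byte char #8 = E1 9B A5.
Offset 18: leading byte 0xEF = 11101111 → 3-byte char #9 = EF 87 81.
Offset 21: leading byte 0xE0 = 11100000 → 3-byte char #10 = E0 BD A8.
Leading byte 0xE0 = 11100000 matches 1110xxxx → 3-byte sequence.
Byte 1: 0xE0 = 11100000, payload 0000 (4 bits).
Byte 2: 0xBD = 10111101 (10xxxxxx ✓), payload 111101.
Byte 3: 0xA8 = 10101000 (10xxxxxx ✓), payload 101000.
Concatenate: 0000111101101000 = 0xF68 (16 bits → U+0F68).

U+0F68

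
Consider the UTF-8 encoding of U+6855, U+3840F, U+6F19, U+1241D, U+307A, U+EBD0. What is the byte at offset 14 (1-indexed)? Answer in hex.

0x9D

1-indexed offset 14 is 0-indexed offset 13.
U+6855 → 3-byte form E6 A1 95 at offsets 0–2.
U+3840F → 4-byte form F0 B8 90 8F at offsets 3–6.
U+6F19 → 3-byte form E6 BC 99 at offsets 7–9.
U+1241D → 4-byte form F0 92 90 9D at offsets 10–13.
Offset 13 falls in char 4's range; it's byte 4 of F0 92 90 9D = 0x9D.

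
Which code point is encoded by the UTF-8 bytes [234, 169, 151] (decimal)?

Leading byte 0xEA = 11101010 matches 1110xxxx → 3-byte sequence.
Byte 1: 0xEA = 11101010, payload 1010 (4 bits).
Byte 2: 0xA9 = 10101001 (10xxxxxx ✓), payload 101001.
Byte 3: 0x97 = 10010111 (10xxxxxx ✓), payload 010111.
Concatenate: 1010101001010111 = 0xAA57 (16 bits → U+AA57).

U+AA57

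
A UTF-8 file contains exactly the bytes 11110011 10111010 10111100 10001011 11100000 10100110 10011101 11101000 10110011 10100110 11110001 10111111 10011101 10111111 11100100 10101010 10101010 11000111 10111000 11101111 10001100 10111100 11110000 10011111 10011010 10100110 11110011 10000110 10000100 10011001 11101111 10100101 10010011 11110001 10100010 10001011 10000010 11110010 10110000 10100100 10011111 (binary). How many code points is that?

Byte at offset 0: 0xF3 = 11110011 → 4-byte char (#1). Advance 4.
Byte at offset 4: 0xE0 = 11100000 → 3-byte char (#2). Advance 3.
Byte at offset 7: 0xE8 = 11101000 → 3-byte char (#3). Advance 3.
Byte at offset 10: 0xF1 = 11110001 → 4-byte char (#4). Advance 4.
Byte at offset 14: 0xE4 = 11100100 → 3-byte char (#5). Advance 3.
Byte at offset 17: 0xC7 = 11000111 → 2-byte char (#6). Advance 2.
Byte at offset 19: 0xEF = 11101111 → 3-byte char (#7). Advance 3.
Byte at offset 22: 0xF0 = 11110000 → 4-byte char (#8). Advance 4.
Byte at offset 26: 0xF3 = 11110011 → 4-byte char (#9). Advance 4.
Byte at offset 30: 0xEF = 11101111 → 3-byte char (#10). Advance 3.
Byte at offset 33: 0xF1 = 11110001 → 4-byte char (#11). Advance 4.
Byte at offset 37: 0xF2 = 11110010 → 4-byte char (#12). Advance 4.
Reached end at offset 41 after 12 code points.

12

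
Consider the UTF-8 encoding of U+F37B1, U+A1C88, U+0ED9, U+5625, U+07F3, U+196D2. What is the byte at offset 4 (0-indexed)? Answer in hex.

U+F37B1 → 4-byte form F3 B3 9E B1 at offsets 0–3.
U+A1C88 → 4-byte form F2 A1 B2 88 at offsets 4–7.
Offset 4 falls in char 2's range; it's byte 1 of F2 A1 B2 88 = 0xF2.

0xF2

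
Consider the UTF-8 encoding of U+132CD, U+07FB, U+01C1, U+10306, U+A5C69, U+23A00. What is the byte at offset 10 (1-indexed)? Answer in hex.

1-indexed offset 10 is 0-indexed offset 9.
U+132CD → 4-byte form F0 93 8B 8D at offsets 0–3.
U+07FB → 2-byte form DF BB at offsets 4–5.
U+01C1 → 2-byte form C7 81 at offsets 6–7.
U+10306 → 4-byte form F0 90 8C 86 at offsets 8–11.
Offset 9 falls in char 4's range; it's byte 2 of F0 90 8C 86 = 0x90.

0x90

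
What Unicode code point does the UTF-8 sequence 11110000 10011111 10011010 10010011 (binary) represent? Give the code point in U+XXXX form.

U+1F693

Leading byte 0xF0 = 11110000 matches 11110xxx → 4-byte sequence.
Byte 1: 0xF0 = 11110000, payload 000 (3 bits).
Byte 2: 0x9F = 10011111 (10xxxxxx ✓), payload 011111.
Byte 3: 0x9A = 10011010 (10xxxxxx ✓), payload 011010.
Byte 4: 0x93 = 10010011 (10xxxxxx ✓), payload 010011.
Concatenate: 000011111011010010011 = 0x1F693 (21 bits → U+1F693).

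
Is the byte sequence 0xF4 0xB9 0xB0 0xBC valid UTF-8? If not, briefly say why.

invalid (encodes a value above U+10FFFF)

Leading byte 0xF4 = 11110100 → 4-byte form.
Payload = 0x139C3C, which exceeds U+10FFFF, the maximum Unicode code point. (Leading bytes F5–FF, or F4 followed by ≥ 0x90, are invalid.)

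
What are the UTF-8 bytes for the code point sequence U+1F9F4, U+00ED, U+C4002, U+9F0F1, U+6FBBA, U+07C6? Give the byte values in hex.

U+1F9F4: 4-byte form → F0 9F A7 B4.
U+00ED: 2-byte form → C3 AD.
U+C4002: 4-byte form → F3 84 80 82.
U+9F0F1: 4-byte form → F2 9F 83 B1.
U+6FBBA: 4-byte form → F1 AF AE BA.
U+07C6: 2-byte form → DF 86.
Concatenated (20 bytes): F0 9F A7 B4 C3 AD F3 84 80 82 F2 9F 83 B1 F1 AF AE BA DF 86.

F0 9F A7 B4 C3 AD F3 84 80 82 F2 9F 83 B1 F1 AF AE BA DF 86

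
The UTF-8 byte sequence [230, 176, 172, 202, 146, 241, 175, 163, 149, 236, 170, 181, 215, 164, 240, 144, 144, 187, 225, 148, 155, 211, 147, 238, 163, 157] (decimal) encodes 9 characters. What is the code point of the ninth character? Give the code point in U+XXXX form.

U+E8DD

Offset 0: leading byte 0xE6 = 11100110 → 3-byte char #1 = E6 B0 AC.
Offset 3: leading byte 0xCA = 11001010 → 2-byte char #2 = CA 92.
Offset 5: leading byte 0xF1 = 11110001 → 4-byte char #3 = F1 AF A3 95.
Offset 9: leading byte 0xEC = 11101100 → 3-byte char #4 = EC AA B5.
Offset 12: leading byte 0xD7 = 11010111 → 2-byte char #5 = D7 A4.
Offset 14: leading byte 0xF0 = 11110000 → 4-byte char #6 = F0 90 90 BB.
Offset 18: leading byte 0xE1 = 11100001 → 3-byte char #7 = E1 94 9B.
Offset 21: leading byte 0xD3 = 11010011 → 2-byte char #8 = D3 93.
Offset 23: leading byte 0xEE = 11101110 → 3-byte char #9 = EE A3 9D.
Leading byte 0xEE = 11101110 matches 1110xxxx → 3-byte sequence.
Byte 1: 0xEE = 11101110, payload 1110 (4 bits).
Byte 2: 0xA3 = 10100011 (10xxxxxx ✓), payload 100011.
Byte 3: 0x9D = 10011101 (10xxxxxx ✓), payload 011101.
Concatenate: 1110100011011101 = 0xE8DD (16 bits → U+E8DD).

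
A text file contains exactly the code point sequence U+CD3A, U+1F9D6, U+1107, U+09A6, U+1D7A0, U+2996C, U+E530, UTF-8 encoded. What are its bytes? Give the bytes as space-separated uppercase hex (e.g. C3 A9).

U+CD3A: 3-byte form → EC B4 BA.
U+1F9D6: 4-byte form → F0 9F A7 96.
U+1107: 3-byte form → E1 84 87.
U+09A6: 3-byte form → E0 A6 A6.
U+1D7A0: 4-byte form → F0 9D 9E A0.
U+2996C: 4-byte form → F0 A9 A5 AC.
U+E530: 3-byte form → EE 94 B0.
Concatenated (24 bytes): EC B4 BA F0 9F A7 96 E1 84 87 E0 A6 A6 F0 9D 9E A0 F0 A9 A5 AC EE 94 B0.

EC B4 BA F0 9F A7 96 E1 84 87 E0 A6 A6 F0 9D 9E A0 F0 A9 A5 AC EE 94 B0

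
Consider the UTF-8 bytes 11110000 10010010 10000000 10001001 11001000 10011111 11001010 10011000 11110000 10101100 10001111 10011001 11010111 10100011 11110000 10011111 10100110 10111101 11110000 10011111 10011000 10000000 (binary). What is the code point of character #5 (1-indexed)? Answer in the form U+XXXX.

Offset 0: leading byte 0xF0 = 11110000 → 4-byte char #1 = F0 92 80 89.
Offset 4: leading byte 0xC8 = 11001000 → 2-byte char #2 = C8 9F.
Offset 6: leading byte 0xCA = 11001010 → 2-byte char #3 = CA 98.
Offset 8: leading byte 0xF0 = 11110000 → 4-byte char #4 = F0 AC 8F 99.
Offset 12: leading byte 0xD7 = 11010111 → 2-byte char #5 = D7 A3.
Leading byte 0xD7 = 11010111 matches 110xxxxx → 2-byte sequence.
Byte 1: 0xD7 = 11010111, payload 10111 (5 bits).
Byte 2: 0xA3 = 10100011 (10xxxxxx ✓), payload 100011.
Concatenate: 10111100011 = 0x5E3 (11 bits → U+05E3).

U+05E3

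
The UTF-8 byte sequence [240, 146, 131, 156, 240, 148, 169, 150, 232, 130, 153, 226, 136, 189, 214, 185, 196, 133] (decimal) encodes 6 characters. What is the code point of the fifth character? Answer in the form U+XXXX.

Offset 0: leading byte 0xF0 = 11110000 → 4-byte char #1 = F0 92 83 9C.
Offset 4: leading byte 0xF0 = 11110000 → 4-byte char #2 = F0 94 A9 96.
Offset 8: leading byte 0xE8 = 11101000 → 3-byte char #3 = E8 82 99.
Offset 11: leading byte 0xE2 = 11100010 → 3-byte char #4 = E2 88 BD.
Offset 14: leading byte 0xD6 = 11010110 → 2-byte char #5 = D6 B9.
Leading byte 0xD6 = 11010110 matches 110xxxxx → 2-byte sequence.
Byte 1: 0xD6 = 11010110, payload 10110 (5 bits).
Byte 2: 0xB9 = 10111001 (10xxxxxx ✓), payload 111001.
Concatenate: 10110111001 = 0x5B9 (11 bits → U+05B9).

U+05B9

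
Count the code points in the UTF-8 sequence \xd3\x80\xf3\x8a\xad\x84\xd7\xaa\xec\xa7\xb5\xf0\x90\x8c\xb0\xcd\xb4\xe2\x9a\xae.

7

Byte at offset 0: 0xD3 = 11010011 → 2-byte char (#1). Advance 2.
Byte at offset 2: 0xF3 = 11110011 → 4-byte char (#2). Advance 4.
Byte at offset 6: 0xD7 = 11010111 → 2-byte char (#3). Advance 2.
Byte at offset 8: 0xEC = 11101100 → 3-byte char (#4). Advance 3.
Byte at offset 11: 0xF0 = 11110000 → 4-byte char (#5). Advance 4.
Byte at offset 15: 0xCD = 11001101 → 2-byte char (#6). Advance 2.
Byte at offset 17: 0xE2 = 11100010 → 3-byte char (#7). Advance 3.
Reached end at offset 20 after 7 code points.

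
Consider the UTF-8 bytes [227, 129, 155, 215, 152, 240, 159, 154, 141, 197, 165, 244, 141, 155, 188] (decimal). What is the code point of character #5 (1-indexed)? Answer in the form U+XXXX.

Offset 0: leading byte 0xE3 = 11100011 → 3-byte char #1 = E3 81 9B.
Offset 3: leading byte 0xD7 = 11010111 → 2-byte char #2 = D7 98.
Offset 5: leading byte 0xF0 = 11110000 → 4-byte char #3 = F0 9F 9A 8D.
Offset 9: leading byte 0xC5 = 11000101 → 2-byte char #4 = C5 A5.
Offset 11: leading byte 0xF4 = 11110100 → 4-byte char #5 = F4 8D 9B BC.
Leading byte 0xF4 = 11110100 matches 11110xxx → 4-byte sequence.
Byte 1: 0xF4 = 11110100, payload 100 (3 bits).
Byte 2: 0x8D = 10001101 (10xxxxxx ✓), payload 001101.
Byte 3: 0x9B = 10011011 (10xxxxxx ✓), payload 011011.
Byte 4: 0xBC = 10111100 (10xxxxxx ✓), payload 111100.
Concatenate: 100001101011011111100 = 0x10D6FC (21 bits → U+10D6FC).

U+10D6FC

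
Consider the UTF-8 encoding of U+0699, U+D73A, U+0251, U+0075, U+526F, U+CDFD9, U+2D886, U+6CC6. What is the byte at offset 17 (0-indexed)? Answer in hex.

0xA2

U+0699 → 2-byte form DA 99 at offsets 0–1.
U+D73A → 3-byte form ED 9C BA at offsets 2–4.
U+0251 → 2-byte form C9 91 at offsets 5–6.
U+0075 → 1-byte form 75 at offsets 7–7.
U+526F → 3-byte form E5 89 AF at offsets 8–10.
U+CDFD9 → 4-byte form F3 8D BF 99 at offsets 11–14.
U+2D886 → 4-byte form F0 AD A2 86 at offsets 15–18.
Offset 17 falls in char 7's range; it's byte 3 of F0 AD A2 86 = 0xA2.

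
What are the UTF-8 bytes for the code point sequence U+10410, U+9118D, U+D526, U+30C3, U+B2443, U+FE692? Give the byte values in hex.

F0 90 90 90 F2 91 86 8D ED 94 A6 E3 83 83 F2 B2 91 83 F3 BE 9A 92

U+10410: 4-byte form → F0 90 90 90.
U+9118D: 4-byte form → F2 91 86 8D.
U+D526: 3-byte form → ED 94 A6.
U+30C3: 3-byte form → E3 83 83.
U+B2443: 4-byte form → F2 B2 91 83.
U+FE692: 4-byte form → F3 BE 9A 92.
Concatenated (22 bytes): F0 90 90 90 F2 91 86 8D ED 94 A6 E3 83 83 F2 B2 91 83 F3 BE 9A 92.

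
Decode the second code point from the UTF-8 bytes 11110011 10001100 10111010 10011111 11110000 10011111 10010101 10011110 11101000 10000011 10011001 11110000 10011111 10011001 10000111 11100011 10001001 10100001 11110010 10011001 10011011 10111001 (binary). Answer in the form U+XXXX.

U+1F55E

Offset 0: leading byte 0xF3 = 11110011 → 4-byte char #1 = F3 8C BA 9F.
Offset 4: leading byte 0xF0 = 11110000 → 4-byte char #2 = F0 9F 95 9E.
Leading byte 0xF0 = 11110000 matches 11110xxx → 4-byte sequence.
Byte 1: 0xF0 = 11110000, payload 000 (3 bits).
Byte 2: 0x9F = 10011111 (10xxxxxx ✓), payload 011111.
Byte 3: 0x95 = 10010101 (10xxxxxx ✓), payload 010101.
Byte 4: 0x9E = 10011110 (10xxxxxx ✓), payload 011110.
Concatenate: 000011111010101011110 = 0x1F55E (21 bits → U+1F55E).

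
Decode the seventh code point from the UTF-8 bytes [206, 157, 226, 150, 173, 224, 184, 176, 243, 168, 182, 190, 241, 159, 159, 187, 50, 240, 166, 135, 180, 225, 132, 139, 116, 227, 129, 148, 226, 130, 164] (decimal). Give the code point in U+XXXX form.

Offset 0: leading byte 0xCE = 11001110 → 2-byte char #1 = CE 9D.
Offset 2: leading byte 0xE2 = 11100010 → 3-byte char #2 = E2 96 AD.
Offset 5: leading byte 0xE0 = 11100000 → 3-byte char #3 = E0 B8 B0.
Offset 8: leading byte 0xF3 = 11110011 → 4-byte char #4 = F3 A8 B6 BE.
Offset 12: leading byte 0xF1 = 11110001 → 4-byte char #5 = F1 9F 9F BB.
Offset 16: leading byte 0x32 = 00110010 → 1-byte char #6 = 32.
Offset 17: leading byte 0xF0 = 11110000 → 4-byte char #7 = F0 A6 87 B4.
Leading byte 0xF0 = 11110000 matches 11110xxx → 4-byte sequence.
Byte 1: 0xF0 = 11110000, payload 000 (3 bits).
Byte 2: 0xA6 = 10100110 (10xxxxxx ✓), payload 100110.
Byte 3: 0x87 = 10000111 (10xxxxxx ✓), payload 000111.
Byte 4: 0xB4 = 10110100 (10xxxxxx ✓), payload 110100.
Concatenate: 000100110000111110100 = 0x261F4 (21 bits → U+261F4).

U+261F4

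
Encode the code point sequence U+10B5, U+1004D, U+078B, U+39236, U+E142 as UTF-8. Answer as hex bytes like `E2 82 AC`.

U+10B5: 3-byte form → E1 82 B5.
U+1004D: 4-byte form → F0 90 81 8D.
U+078B: 2-byte form → DE 8B.
U+39236: 4-byte form → F0 B9 88 B6.
U+E142: 3-byte form → EE 85 82.
Concatenated (16 bytes): E1 82 B5 F0 90 81 8D DE 8B F0 B9 88 B6 EE 85 82.

E1 82 B5 F0 90 81 8D DE 8B F0 B9 88 B6 EE 85 82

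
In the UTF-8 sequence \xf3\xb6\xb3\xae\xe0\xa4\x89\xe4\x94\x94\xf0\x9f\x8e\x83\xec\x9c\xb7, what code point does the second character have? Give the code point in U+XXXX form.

U+0909

Offset 0: leading byte 0xF3 = 11110011 → 4-byte char #1 = F3 B6 B3 AE.
Offset 4: leading byte 0xE0 = 11100000 → 3-byte char #2 = E0 A4 89.
Leading byte 0xE0 = 11100000 matches 1110xxxx → 3-byte sequence.
Byte 1: 0xE0 = 11100000, payload 0000 (4 bits).
Byte 2: 0xA4 = 10100100 (10xxxxxx ✓), payload 100100.
Byte 3: 0x89 = 10001001 (10xxxxxx ✓), payload 001001.
Concatenate: 0000100100001001 = 0x909 (16 bits → U+0909).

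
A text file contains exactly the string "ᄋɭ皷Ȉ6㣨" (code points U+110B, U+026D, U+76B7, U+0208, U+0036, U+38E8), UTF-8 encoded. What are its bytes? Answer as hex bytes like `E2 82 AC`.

U+110B: 3-byte form → E1 84 8B.
U+026D: 2-byte form → C9 AD.
U+76B7: 3-byte form → E7 9A B7.
U+0208: 2-byte form → C8 88.
U+0036: 1-byte form → 36.
U+38E8: 3-byte form → E3 A3 A8.
Concatenated (14 bytes): E1 84 8B C9 AD E7 9A B7 C8 88 36 E3 A3 A8.

E1 84 8B C9 AD E7 9A B7 C8 88 36 E3 A3 A8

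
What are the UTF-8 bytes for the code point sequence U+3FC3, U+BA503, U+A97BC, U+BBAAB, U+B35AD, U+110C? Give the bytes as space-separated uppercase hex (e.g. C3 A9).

E3 BF 83 F2 BA 94 83 F2 A9 9E BC F2 BB AA AB F2 B3 96 AD E1 84 8C

U+3FC3: 3-byte form → E3 BF 83.
U+BA503: 4-byte form → F2 BA 94 83.
U+A97BC: 4-byte form → F2 A9 9E BC.
U+BBAAB: 4-byte form → F2 BB AA AB.
U+B35AD: 4-byte form → F2 B3 96 AD.
U+110C: 3-byte form → E1 84 8C.
Concatenated (22 bytes): E3 BF 83 F2 BA 94 83 F2 A9 9E BC F2 BB AA AB F2 B3 96 AD E1 84 8C.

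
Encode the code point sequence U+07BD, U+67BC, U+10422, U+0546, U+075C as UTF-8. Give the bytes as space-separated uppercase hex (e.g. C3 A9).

U+07BD: 2-byte form → DE BD.
U+67BC: 3-byte form → E6 9E BC.
U+10422: 4-byte form → F0 90 90 A2.
U+0546: 2-byte form → D5 86.
U+075C: 2-byte form → DD 9C.
Concatenated (13 bytes): DE BD E6 9E BC F0 90 90 A2 D5 86 DD 9C.

DE BD E6 9E BC F0 90 90 A2 D5 86 DD 9C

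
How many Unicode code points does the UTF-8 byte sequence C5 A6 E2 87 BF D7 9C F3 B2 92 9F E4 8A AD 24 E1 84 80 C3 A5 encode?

Byte at offset 0: 0xC5 = 11000101 → 2-byte char (#1). Advance 2.
Byte at offset 2: 0xE2 = 11100010 → 3-byte char (#2). Advance 3.
Byte at offset 5: 0xD7 = 11010111 → 2-byte char (#3). Advance 2.
Byte at offset 7: 0xF3 = 11110011 → 4-byte char (#4). Advance 4.
Byte at offset 11: 0xE4 = 11100100 → 3-byte char (#5). Advance 3.
Byte at offset 14: 0x24 = 00100100 → 1-byte char (#6). Advance 1.
Byte at offset 15: 0xE1 = 11100001 → 3-byte char (#7). Advance 3.
Byte at offset 18: 0xC3 = 11000011 → 2-byte char (#8). Advance 2.
Reached end at offset 20 after 8 code points.

8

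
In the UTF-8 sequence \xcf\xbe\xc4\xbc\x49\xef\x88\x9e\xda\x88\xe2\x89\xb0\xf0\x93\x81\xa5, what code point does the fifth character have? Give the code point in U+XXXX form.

U+0688

Offset 0: leading byte 0xCF = 11001111 → 2-byte char #1 = CF BE.
Offset 2: leading byte 0xC4 = 11000100 → 2-byte char #2 = C4 BC.
Offset 4: leading byte 0x49 = 01001001 → 1-byte char #3 = 49.
Offset 5: leading byte 0xEF = 11101111 → 3-byte char #4 = EF 88 9E.
Offset 8: leading byte 0xDA = 11011010 → 2-byte char #5 = DA 88.
Leading byte 0xDA = 11011010 matches 110xxxxx → 2-byte sequence.
Byte 1: 0xDA = 11011010, payload 11010 (5 bits).
Byte 2: 0x88 = 10001000 (10xxxxxx ✓), payload 001000.
Concatenate: 11010001000 = 0x688 (11 bits → U+0688).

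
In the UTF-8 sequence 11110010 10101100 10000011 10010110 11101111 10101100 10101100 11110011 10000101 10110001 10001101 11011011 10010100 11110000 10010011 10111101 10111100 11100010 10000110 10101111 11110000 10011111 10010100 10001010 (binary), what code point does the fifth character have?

Offset 0: leading byte 0xF2 = 11110010 → 4-byte char #1 = F2 AC 83 96.
Offset 4: leading byte 0xEF = 11101111 → 3-byte char #2 = EF AC AC.
Offset 7: leading byte 0xF3 = 11110011 → 4-byte char #3 = F3 85 B1 8D.
Offset 11: leading byte 0xDB = 11011011 → 2-byte char #4 = DB 94.
Offset 13: leading byte 0xF0 = 11110000 → 4-byte char #5 = F0 93 BD BC.
Leading byte 0xF0 = 11110000 matches 11110xxx → 4-byte sequence.
Byte 1: 0xF0 = 11110000, payload 000 (3 bits).
Byte 2: 0x93 = 10010011 (10xxxxxx ✓), payload 010011.
Byte 3: 0xBD = 10111101 (10xxxxxx ✓), payload 111101.
Byte 4: 0xBC = 10111100 (10xxxxxx ✓), payload 111100.
Concatenate: 000010011111101111100 = 0x13F7C (21 bits → U+13F7C).

U+13F7C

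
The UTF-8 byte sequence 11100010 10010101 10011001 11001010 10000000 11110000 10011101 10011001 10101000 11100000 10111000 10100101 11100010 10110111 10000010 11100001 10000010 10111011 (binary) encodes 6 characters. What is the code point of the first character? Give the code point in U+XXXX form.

Offset 0: leading byte 0xE2 = 11100010 → 3-byte char #1 = E2 95 99.
Leading byte 0xE2 = 11100010 matches 1110xxxx → 3-byte sequence.
Byte 1: 0xE2 = 11100010, payload 0010 (4 bits).
Byte 2: 0x95 = 10010101 (10xxxxxx ✓), payload 010101.
Byte 3: 0x99 = 10011001 (10xxxxxx ✓), payload 011001.
Concatenate: 0010010101011001 = 0x2559 (16 bits → U+2559).

U+2559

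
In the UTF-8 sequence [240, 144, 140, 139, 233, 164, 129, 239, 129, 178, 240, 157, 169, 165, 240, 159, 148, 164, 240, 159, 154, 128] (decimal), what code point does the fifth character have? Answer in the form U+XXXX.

U+1F524

Offset 0: leading byte 0xF0 = 11110000 → 4-byte char #1 = F0 90 8C 8B.
Offset 4: leading byte 0xE9 = 11101001 → 3-byte char #2 = E9 A4 81.
Offset 7: leading byte 0xEF = 11101111 → 3-byte char #3 = EF 81 B2.
Offset 10: leading byte 0xF0 = 11110000 → 4-byte char #4 = F0 9D A9 A5.
Offset 14: leading byte 0xF0 = 11110000 → 4-byte char #5 = F0 9F 94 A4.
Leading byte 0xF0 = 11110000 matches 11110xxx → 4-byte sequence.
Byte 1: 0xF0 = 11110000, payload 000 (3 bits).
Byte 2: 0x9F = 10011111 (10xxxxxx ✓), payload 011111.
Byte 3: 0x94 = 10010100 (10xxxxxx ✓), payload 010100.
Byte 4: 0xA4 = 10100100 (10xxxxxx ✓), payload 100100.
Concatenate: 000011111010100100100 = 0x1F524 (21 bits → U+1F524).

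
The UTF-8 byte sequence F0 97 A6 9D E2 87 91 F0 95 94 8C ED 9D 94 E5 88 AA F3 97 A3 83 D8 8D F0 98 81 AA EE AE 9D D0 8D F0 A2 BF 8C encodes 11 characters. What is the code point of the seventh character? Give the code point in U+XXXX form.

U+060D

Offset 0: leading byte 0xF0 = 11110000 → 4-byte char #1 = F0 97 A6 9D.
Offset 4: leading byte 0xE2 = 11100010 → 3-byte char #2 = E2 87 91.
Offset 7: leading byte 0xF0 = 11110000 → 4-byte char #3 = F0 95 94 8C.
Offset 11: leading byte 0xED = 11101101 → 3-byte char #4 = ED 9D 94.
Offset 14: leading byte 0xE5 = 11100101 → 3-byte char #5 = E5 88 AA.
Offset 17: leading byte 0xF3 = 11110011 → 4-byte char #6 = F3 97 A3 83.
Offset 21: leading byte 0xD8 = 11011000 → 2-byte char #7 = D8 8D.
Leading byte 0xD8 = 11011000 matches 110xxxxx → 2-byte sequence.
Byte 1: 0xD8 = 11011000, payload 11000 (5 bits).
Byte 2: 0x8D = 10001101 (10xxxxxx ✓), payload 001101.
Concatenate: 11000001101 = 0x60D (11 bits → U+060D).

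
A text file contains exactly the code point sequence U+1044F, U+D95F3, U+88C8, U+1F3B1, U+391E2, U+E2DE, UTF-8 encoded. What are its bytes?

F0 90 91 8F F3 99 97 B3 E8 A3 88 F0 9F 8E B1 F0 B9 87 A2 EE 8B 9E

U+1044F: 4-byte form → F0 90 91 8F.
U+D95F3: 4-byte form → F3 99 97 B3.
U+88C8: 3-byte form → E8 A3 88.
U+1F3B1: 4-byte form → F0 9F 8E B1.
U+391E2: 4-byte form → F0 B9 87 A2.
U+E2DE: 3-byte form → EE 8B 9E.
Concatenated (22 bytes): F0 90 91 8F F3 99 97 B3 E8 A3 88 F0 9F 8E B1 F0 B9 87 A2 EE 8B 9E.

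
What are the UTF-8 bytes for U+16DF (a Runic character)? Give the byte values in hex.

U+16DF = 0x16DF = 5855 decimal. In range U+0800–U+FFFF → 3-byte form: 1110xxxx 10xxxxxx 10xxxxxx.
Binary (16 bits): 0001011011011111.
Split 4+6+6: 0001 | 011011 | 011111.
Byte 1: 11100001 = 0xE1.
Byte 2: 10011011 = 0x9B.
Byte 3: 10011111 = 0x9F.

E1 9B 9F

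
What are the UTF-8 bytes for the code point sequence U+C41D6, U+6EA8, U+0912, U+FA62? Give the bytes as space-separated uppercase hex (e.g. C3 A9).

U+C41D6: 4-byte form → F3 84 87 96.
U+6EA8: 3-byte form → E6 BA A8.
U+0912: 3-byte form → E0 A4 92.
U+FA62: 3-byte form → EF A9 A2.
Concatenated (13 bytes): F3 84 87 96 E6 BA A8 E0 A4 92 EF A9 A2.

F3 84 87 96 E6 BA A8 E0 A4 92 EF A9 A2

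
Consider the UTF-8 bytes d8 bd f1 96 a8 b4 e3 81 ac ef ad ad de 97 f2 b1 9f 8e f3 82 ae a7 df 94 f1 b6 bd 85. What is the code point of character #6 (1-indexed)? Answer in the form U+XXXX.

Offset 0: leading byte 0xD8 = 11011000 → 2-byte char #1 = D8 BD.
Offset 2: leading byte 0xF1 = 11110001 → 4-byte char #2 = F1 96 A8 B4.
Offset 6: leading byte 0xE3 = 11100011 → 3-byte char #3 = E3 81 AC.
Offset 9: leading byte 0xEF = 11101111 → 3-byte char #4 = EF AD AD.
Offset 12: leading byte 0xDE = 11011110 → 2-byte char #5 = DE 97.
Offset 14: leading byte 0xF2 = 11110010 → 4-byte char #6 = F2 B1 9F 8E.
Leading byte 0xF2 = 11110010 matches 11110xxx → 4-byte sequence.
Byte 1: 0xF2 = 11110010, payload 010 (3 bits).
Byte 2: 0xB1 = 10110001 (10xxxxxx ✓), payload 110001.
Byte 3: 0x9F = 10011111 (10xxxxxx ✓), payload 011111.
Byte 4: 0x8E = 10001110 (10xxxxxx ✓), payload 001110.
Concatenate: 010110001011111001110 = 0xB17CE (21 bits → U+B17CE).

U+B17CE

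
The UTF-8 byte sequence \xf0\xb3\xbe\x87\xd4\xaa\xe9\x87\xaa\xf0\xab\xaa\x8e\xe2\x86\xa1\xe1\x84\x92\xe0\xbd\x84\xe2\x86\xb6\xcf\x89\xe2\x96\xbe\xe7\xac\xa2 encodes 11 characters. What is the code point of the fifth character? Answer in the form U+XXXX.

Offset 0: leading byte 0xF0 = 11110000 → 4-byte char #1 = F0 B3 BE 87.
Offset 4: leading byte 0xD4 = 11010100 → 2-byte char #2 = D4 AA.
Offset 6: leading byte 0xE9 = 11101001 → 3-byte char #3 = E9 87 AA.
Offset 9: leading byte 0xF0 = 11110000 → 4-byte char #4 = F0 AB AA 8E.
Offset 13: leading byte 0xE2 = 11100010 → 3-byte char #5 = E2 86 A1.
Leading byte 0xE2 = 11100010 matches 1110xxxx → 3-byte sequence.
Byte 1: 0xE2 = 11100010, payload 0010 (4 bits).
Byte 2: 0x86 = 10000110 (10xxxxxx ✓), payload 000110.
Byte 3: 0xA1 = 10100001 (10xxxxxx ✓), payload 100001.
Concatenate: 0010000110100001 = 0x21A1 (16 bits → U+21A1).

U+21A1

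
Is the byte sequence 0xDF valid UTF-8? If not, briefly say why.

Leading byte 0xDF = 11011111 → 2-byte form, but only 1 byte is present.

invalid (sequence truncated)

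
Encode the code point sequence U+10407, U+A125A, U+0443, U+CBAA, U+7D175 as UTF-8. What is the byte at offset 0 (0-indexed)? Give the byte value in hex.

0xF0

U+10407 → 4-byte form F0 90 90 87 at offsets 0–3.
Offset 0 falls in char 1's range; it's byte 1 of F0 90 90 87 = 0xF0.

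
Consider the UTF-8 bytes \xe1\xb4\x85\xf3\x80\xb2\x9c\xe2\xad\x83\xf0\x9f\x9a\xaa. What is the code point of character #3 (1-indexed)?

Offset 0: leading byte 0xE1 = 11100001 → 3-byte char #1 = E1 B4 85.
Offset 3: leading byte 0xF3 = 11110011 → 4-byte char #2 = F3 80 B2 9C.
Offset 7: leading byte 0xE2 = 11100010 → 3-byte char #3 = E2 AD 83.
Leading byte 0xE2 = 11100010 matches 1110xxxx → 3-byte sequence.
Byte 1: 0xE2 = 11100010, payload 0010 (4 bits).
Byte 2: 0xAD = 10101101 (10xxxxxx ✓), payload 101101.
Byte 3: 0x83 = 10000011 (10xxxxxx ✓), payload 000011.
Concatenate: 0010101101000011 = 0x2B43 (16 bits → U+2B43).

U+2B43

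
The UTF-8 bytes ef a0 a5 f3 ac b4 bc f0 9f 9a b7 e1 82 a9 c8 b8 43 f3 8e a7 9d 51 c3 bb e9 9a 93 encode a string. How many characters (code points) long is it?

Byte at offset 0: 0xEF = 11101111 → 3-byte char (#1). Advance 3.
Byte at offset 3: 0xF3 = 11110011 → 4-byte char (#2). Advance 4.
Byte at offset 7: 0xF0 = 11110000 → 4-byte char (#3). Advance 4.
Byte at offset 11: 0xE1 = 11100001 → 3-byte char (#4). Advance 3.
Byte at offset 14: 0xC8 = 11001000 → 2-byte char (#5). Advance 2.
Byte at offset 16: 0x43 = 01000011 → 1-byte char (#6). Advance 1.
Byte at offset 17: 0xF3 = 11110011 → 4-byte char (#7). Advance 4.
Byte at offset 21: 0x51 = 01010001 → 1-byte char (#8). Advance 1.
Byte at offset 22: 0xC3 = 11000011 → 2-byte char (#9). Advance 2.
Byte at offset 24: 0xE9 = 11101001 → 3-byte char (#10). Advance 3.
Reached end at offset 27 after 10 code points.

10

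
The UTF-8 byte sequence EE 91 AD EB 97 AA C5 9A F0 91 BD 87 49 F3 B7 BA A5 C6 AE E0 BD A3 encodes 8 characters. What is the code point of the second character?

U+B5EA

Offset 0: leading byte 0xEE = 11101110 → 3-byte char #1 = EE 91 AD.
Offset 3: leading byte 0xEB = 11101011 → 3-byte char #2 = EB 97 AA.
Leading byte 0xEB = 11101011 matches 1110xxxx → 3-byte sequence.
Byte 1: 0xEB = 11101011, payload 1011 (4 bits).
Byte 2: 0x97 = 10010111 (10xxxxxx ✓), payload 010111.
Byte 3: 0xAA = 10101010 (10xxxxxx ✓), payload 101010.
Concatenate: 1011010111101010 = 0xB5EA (16 bits → U+B5EA).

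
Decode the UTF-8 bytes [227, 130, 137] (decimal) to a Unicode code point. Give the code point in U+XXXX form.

Leading byte 0xE3 = 11100011 matches 1110xxxx → 3-byte sequence.
Byte 1: 0xE3 = 11100011, payload 0011 (4 bits).
Byte 2: 0x82 = 10000010 (10xxxxxx ✓), payload 000010.
Byte 3: 0x89 = 10001001 (10xxxxxx ✓), payload 001001.
Concatenate: 0011000010001001 = 0x3089 (16 bits → U+3089).

U+3089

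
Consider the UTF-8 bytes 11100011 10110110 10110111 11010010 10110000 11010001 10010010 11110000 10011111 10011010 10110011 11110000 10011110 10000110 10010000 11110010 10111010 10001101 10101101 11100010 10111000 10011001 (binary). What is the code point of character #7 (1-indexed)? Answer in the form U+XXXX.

U+2E19

Offset 0: leading byte 0xE3 = 11100011 → 3-byte char #1 = E3 B6 B7.
Offset 3: leading byte 0xD2 = 11010010 → 2-byte char #2 = D2 B0.
Offset 5: leading byte 0xD1 = 11010001 → 2-byte char #3 = D1 92.
Offset 7: leading byte 0xF0 = 11110000 → 4-byte char #4 = F0 9F 9A B3.
Offset 11: leading byte 0xF0 = 11110000 → 4-byte char #5 = F0 9E 86 90.
Offset 15: leading byte 0xF2 = 11110010 → 4-byte char #6 = F2 BA 8D AD.
Offset 19: leading byte 0xE2 = 11100010 → 3-byte char #7 = E2 B8 99.
Leading byte 0xE2 = 11100010 matches 1110xxxx → 3-byte sequence.
Byte 1: 0xE2 = 11100010, payload 0010 (4 bits).
Byte 2: 0xB8 = 10111000 (10xxxxxx ✓), payload 111000.
Byte 3: 0x99 = 10011001 (10xxxxxx ✓), payload 011001.
Concatenate: 0010111000011001 = 0x2E19 (16 bits → U+2E19).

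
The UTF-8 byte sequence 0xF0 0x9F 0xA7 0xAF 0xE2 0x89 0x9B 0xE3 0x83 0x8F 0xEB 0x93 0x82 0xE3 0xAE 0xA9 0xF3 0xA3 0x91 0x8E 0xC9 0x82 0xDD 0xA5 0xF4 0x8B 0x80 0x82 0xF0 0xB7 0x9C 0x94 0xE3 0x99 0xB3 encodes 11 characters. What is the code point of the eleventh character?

Offset 0: leading byte 0xF0 = 11110000 → 4-byte char #1 = F0 9F A7 AF.
Offset 4: leading byte 0xE2 = 11100010 → 3-byte char #2 = E2 89 9B.
Offset 7: leading byte 0xE3 = 11100011 → 3-byte char #3 = E3 83 8F.
Offset 10: leading byte 0xEB = 11101011 → 3-byte char #4 = EB 93 82.
Offset 13: leading byte 0xE3 = 11100011 → 3-byte char #5 = E3 AE A9.
Offset 16: leading byte 0xF3 = 11110011 → 4-byte char #6 = F3 A3 91 8E.
Offset 20: leading byte 0xC9 = 11001001 → 2-byte char #7 = C9 82.
Offset 22: leading byte 0xDD = 11011101 → 2-byte char #8 = DD A5.
Offset 24: leading byte 0xF4 = 11110100 → 4-byte char #9 = F4 8B 80 82.
Offset 28: leading byte 0xF0 = 11110000 → 4-byte char #10 = F0 B7 9C 94.
Offset 32: leading byte 0xE3 = 11100011 → 3-byte char #11 = E3 99 B3.
Leading byte 0xE3 = 11100011 matches 1110xxxx → 3-byte sequence.
Byte 1: 0xE3 = 11100011, payload 0011 (4 bits).
Byte 2: 0x99 = 10011001 (10xxxxxx ✓), payload 011001.
Byte 3: 0xB3 = 10110011 (10xxxxxx ✓), payload 110011.
Concatenate: 0011011001110011 = 0x3673 (16 bits → U+3673).

U+3673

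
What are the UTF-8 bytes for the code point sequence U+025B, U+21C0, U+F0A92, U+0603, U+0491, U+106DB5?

U+025B: 2-byte form → C9 9B.
U+21C0: 3-byte form → E2 87 80.
U+F0A92: 4-byte form → F3 B0 AA 92.
U+0603: 2-byte form → D8 83.
U+0491: 2-byte form → D2 91.
U+106DB5: 4-byte form → F4 86 B6 B5.
Concatenated (17 bytes): C9 9B E2 87 80 F3 B0 AA 92 D8 83 D2 91 F4 86 B6 B5.

C9 9B E2 87 80 F3 B0 AA 92 D8 83 D2 91 F4 86 B6 B5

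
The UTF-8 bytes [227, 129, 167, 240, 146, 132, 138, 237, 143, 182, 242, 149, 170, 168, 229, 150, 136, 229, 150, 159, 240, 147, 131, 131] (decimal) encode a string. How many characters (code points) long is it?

7

Byte at offset 0: 0xE3 = 11100011 → 3-byte char (#1). Advance 3.
Byte at offset 3: 0xF0 = 11110000 → 4-byte char (#2). Advance 4.
Byte at offset 7: 0xED = 11101101 → 3-byte char (#3). Advance 3.
Byte at offset 10: 0xF2 = 11110010 → 4-byte char (#4). Advance 4.
Byte at offset 14: 0xE5 = 11100101 → 3-byte char (#5). Advance 3.
Byte at offset 17: 0xE5 = 11100101 → 3-byte char (#6). Advance 3.
Byte at offset 20: 0xF0 = 11110000 → 4-byte char (#7). Advance 4.
Reached end at offset 24 after 7 code points.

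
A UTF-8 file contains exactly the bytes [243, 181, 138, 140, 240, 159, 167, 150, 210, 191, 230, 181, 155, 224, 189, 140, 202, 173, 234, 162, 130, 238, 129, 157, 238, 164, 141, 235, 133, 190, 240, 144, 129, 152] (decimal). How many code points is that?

11

Byte at offset 0: 0xF3 = 11110011 → 4-byte char (#1). Advance 4.
Byte at offset 4: 0xF0 = 11110000 → 4-byte char (#2). Advance 4.
Byte at offset 8: 0xD2 = 11010010 → 2-byte char (#3). Advance 2.
Byte at offset 10: 0xE6 = 11100110 → 3-byte char (#4). Advance 3.
Byte at offset 13: 0xE0 = 11100000 → 3-byte char (#5). Advance 3.
Byte at offset 16: 0xCA = 11001010 → 2-byte char (#6). Advance 2.
Byte at offset 18: 0xEA = 11101010 → 3-byte char (#7). Advance 3.
Byte at offset 21: 0xEE = 11101110 → 3-byte char (#8). Advance 3.
Byte at offset 24: 0xEE = 11101110 → 3-byte char (#9). Advance 3.
Byte at offset 27: 0xEB = 11101011 → 3-byte char (#10). Advance 3.
Byte at offset 30: 0xF0 = 11110000 → 4-byte char (#11). Advance 4.
Reached end at offset 34 after 11 code points.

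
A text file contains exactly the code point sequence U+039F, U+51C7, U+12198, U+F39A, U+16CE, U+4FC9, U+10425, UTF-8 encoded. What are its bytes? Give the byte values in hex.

CE 9F E5 87 87 F0 92 86 98 EF 8E 9A E1 9B 8E E4 BF 89 F0 90 90 A5

U+039F: 2-byte form → CE 9F.
U+51C7: 3-byte form → E5 87 87.
U+12198: 4-byte form → F0 92 86 98.
U+F39A: 3-byte form → EF 8E 9A.
U+16CE: 3-byte form → E1 9B 8E.
U+4FC9: 3-byte form → E4 BF 89.
U+10425: 4-byte form → F0 90 90 A5.
Concatenated (22 bytes): CE 9F E5 87 87 F0 92 86 98 EF 8E 9A E1 9B 8E E4 BF 89 F0 90 90 A5.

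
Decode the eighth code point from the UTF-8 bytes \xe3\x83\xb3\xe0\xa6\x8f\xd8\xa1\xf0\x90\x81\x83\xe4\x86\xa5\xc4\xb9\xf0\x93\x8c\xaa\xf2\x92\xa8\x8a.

Offset 0: leading byte 0xE3 = 11100011 → 3-byte char #1 = E3 83 B3.
Offset 3: leading byte 0xE0 = 11100000 → 3-byte char #2 = E0 A6 8F.
Offset 6: leading byte 0xD8 = 11011000 → 2-byte char #3 = D8 A1.
Offset 8: leading byte 0xF0 = 11110000 → 4-byte char #4 = F0 90 81 83.
Offset 12: leading byte 0xE4 = 11100100 → 3-byte char #5 = E4 86 A5.
Offset 15: leading byte 0xC4 = 11000100 → 2-byte char #6 = C4 B9.
Offset 17: leading byte 0xF0 = 11110000 → 4-byte char #7 = F0 93 8C AA.
Offset 21: leading byte 0xF2 = 11110010 → 4-byte char #8 = F2 92 A8 8A.
Leading byte 0xF2 = 11110010 matches 11110xxx → 4-byte sequence.
Byte 1: 0xF2 = 11110010, payload 010 (3 bits).
Byte 2: 0x92 = 10010010 (10xxxxxx ✓), payload 010010.
Byte 3: 0xA8 = 10101000 (10xxxxxx ✓), payload 101000.
Byte 4: 0x8A = 10001010 (10xxxxxx ✓), payload 001010.
Concatenate: 010010010101000001010 = 0x92A0A (21 bits → U+92A0A).

U+92A0A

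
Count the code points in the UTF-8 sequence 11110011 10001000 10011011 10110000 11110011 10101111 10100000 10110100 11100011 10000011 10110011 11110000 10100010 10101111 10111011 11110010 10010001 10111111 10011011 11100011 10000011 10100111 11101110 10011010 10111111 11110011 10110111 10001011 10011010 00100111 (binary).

Byte at offset 0: 0xF3 = 11110011 → 4-byte char (#1). Advance 4.
Byte at offset 4: 0xF3 = 11110011 → 4-byte char (#2). Advance 4.
Byte at offset 8: 0xE3 = 11100011 → 3-byte char (#3). Advance 3.
Byte at offset 11: 0xF0 = 11110000 → 4-byte char (#4). Advance 4.
Byte at offset 15: 0xF2 = 11110010 → 4-byte char (#5). Advance 4.
Byte at offset 19: 0xE3 = 11100011 → 3-byte char (#6). Advance 3.
Byte at offset 22: 0xEE = 11101110 → 3-byte char (#7). Advance 3.
Byte at offset 25: 0xF3 = 11110011 → 4-byte char (#8). Advance 4.
Byte at offset 29: 0x27 = 00100111 → 1-byte char (#9). Advance 1.
Reached end at offset 30 after 9 code points.

9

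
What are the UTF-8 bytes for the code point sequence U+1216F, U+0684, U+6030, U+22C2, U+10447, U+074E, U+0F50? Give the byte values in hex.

U+1216F: 4-byte form → F0 92 85 AF.
U+0684: 2-byte form → DA 84.
U+6030: 3-byte form → E6 80 B0.
U+22C2: 3-byte form → E2 8B 82.
U+10447: 4-byte form → F0 90 91 87.
U+074E: 2-byte form → DD 8E.
U+0F50: 3-byte form → E0 BD 90.
Concatenated (21 bytes): F0 92 85 AF DA 84 E6 80 B0 E2 8B 82 F0 90 91 87 DD 8E E0 BD 90.

F0 92 85 AF DA 84 E6 80 B0 E2 8B 82 F0 90 91 87 DD 8E E0 BD 90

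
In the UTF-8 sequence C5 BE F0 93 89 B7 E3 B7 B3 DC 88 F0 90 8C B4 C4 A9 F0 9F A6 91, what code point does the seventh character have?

U+1F991

Offset 0: leading byte 0xC5 = 11000101 → 2-byte char #1 = C5 BE.
Offset 2: leading byte 0xF0 = 11110000 → 4-byte char #2 = F0 93 89 B7.
Offset 6: leading byte 0xE3 = 11100011 → 3-byte char #3 = E3 B7 B3.
Offset 9: leading byte 0xDC = 11011100 → 2-byte char #4 = DC 88.
Offset 11: leading byte 0xF0 = 11110000 → 4-byte char #5 = F0 90 8C B4.
Offset 15: leading byte 0xC4 = 11000100 → 2-byte char #6 = C4 A9.
Offset 17: leading byte 0xF0 = 11110000 → 4-byte char #7 = F0 9F A6 91.
Leading byte 0xF0 = 11110000 matches 11110xxx → 4-byte sequence.
Byte 1: 0xF0 = 11110000, payload 000 (3 bits).
Byte 2: 0x9F = 10011111 (10xxxxxx ✓), payload 011111.
Byte 3: 0xA6 = 10100110 (10xxxxxx ✓), payload 100110.
Byte 4: 0x91 = 10010001 (10xxxxxx ✓), payload 010001.
Concatenate: 000011111100110010001 = 0x1F991 (21 bits → U+1F991).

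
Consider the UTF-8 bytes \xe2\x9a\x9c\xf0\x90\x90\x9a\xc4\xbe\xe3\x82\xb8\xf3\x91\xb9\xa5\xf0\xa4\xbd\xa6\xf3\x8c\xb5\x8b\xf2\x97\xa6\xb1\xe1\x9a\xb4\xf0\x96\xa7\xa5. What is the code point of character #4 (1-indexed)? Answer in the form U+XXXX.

Offset 0: leading byte 0xE2 = 11100010 → 3-byte char #1 = E2 9A 9C.
Offset 3: leading byte 0xF0 = 11110000 → 4-byte char #2 = F0 90 90 9A.
Offset 7: leading byte 0xC4 = 11000100 → 2-byte char #3 = C4 BE.
Offset 9: leading byte 0xE3 = 11100011 → 3-byte char #4 = E3 82 B8.
Leading byte 0xE3 = 11100011 matches 1110xxxx → 3-byte sequence.
Byte 1: 0xE3 = 11100011, payload 0011 (4 bits).
Byte 2: 0x82 = 10000010 (10xxxxxx ✓), payload 000010.
Byte 3: 0xB8 = 10111000 (10xxxxxx ✓), payload 111000.
Concatenate: 0011000010111000 = 0x30B8 (16 bits → U+30B8).

U+30B8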